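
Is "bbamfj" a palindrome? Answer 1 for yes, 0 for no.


Input: bbamfj
Reversed: jfmabb
  Compare pos 0 ('b') with pos 5 ('j'): MISMATCH
  Compare pos 1 ('b') with pos 4 ('f'): MISMATCH
  Compare pos 2 ('a') with pos 3 ('m'): MISMATCH
Result: not a palindrome

0


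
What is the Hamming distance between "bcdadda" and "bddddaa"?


Comparing "bcdadda" and "bddddaa" position by position:
  Position 0: 'b' vs 'b' => same
  Position 1: 'c' vs 'd' => differ
  Position 2: 'd' vs 'd' => same
  Position 3: 'a' vs 'd' => differ
  Position 4: 'd' vs 'd' => same
  Position 5: 'd' vs 'a' => differ
  Position 6: 'a' vs 'a' => same
Total differences (Hamming distance): 3

3


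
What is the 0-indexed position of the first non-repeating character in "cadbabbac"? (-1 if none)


Input: cadbabbac
Character frequencies:
  'a': 3
  'b': 3
  'c': 2
  'd': 1
Scanning left to right for freq == 1:
  Position 0 ('c'): freq=2, skip
  Position 1 ('a'): freq=3, skip
  Position 2 ('d'): unique! => answer = 2

2


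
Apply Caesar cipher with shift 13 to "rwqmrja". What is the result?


Caesar cipher: shift "rwqmrja" by 13
  'r' (pos 17) + 13 = pos 4 = 'e'
  'w' (pos 22) + 13 = pos 9 = 'j'
  'q' (pos 16) + 13 = pos 3 = 'd'
  'm' (pos 12) + 13 = pos 25 = 'z'
  'r' (pos 17) + 13 = pos 4 = 'e'
  'j' (pos 9) + 13 = pos 22 = 'w'
  'a' (pos 0) + 13 = pos 13 = 'n'
Result: ejdzewn

ejdzewn


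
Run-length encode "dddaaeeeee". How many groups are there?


Input: dddaaeeeee
Scanning for consecutive runs:
  Group 1: 'd' x 3 (positions 0-2)
  Group 2: 'a' x 2 (positions 3-4)
  Group 3: 'e' x 5 (positions 5-9)
Total groups: 3

3


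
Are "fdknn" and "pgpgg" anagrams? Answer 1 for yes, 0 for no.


Strings: "fdknn", "pgpgg"
Sorted first:  dfknn
Sorted second: gggpp
Differ at position 0: 'd' vs 'g' => not anagrams

0


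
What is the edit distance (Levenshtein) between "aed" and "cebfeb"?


Computing edit distance: "aed" -> "cebfeb"
DP table:
           c    e    b    f    e    b
      0    1    2    3    4    5    6
  a   1    1    2    3    4    5    6
  e   2    2    1    2    3    4    5
  d   3    3    2    2    3    4    5
Edit distance = dp[3][6] = 5

5


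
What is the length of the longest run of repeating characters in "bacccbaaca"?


Input: "bacccbaaca"
Scanning for longest run:
  Position 1 ('a'): new char, reset run to 1
  Position 2 ('c'): new char, reset run to 1
  Position 3 ('c'): continues run of 'c', length=2
  Position 4 ('c'): continues run of 'c', length=3
  Position 5 ('b'): new char, reset run to 1
  Position 6 ('a'): new char, reset run to 1
  Position 7 ('a'): continues run of 'a', length=2
  Position 8 ('c'): new char, reset run to 1
  Position 9 ('a'): new char, reset run to 1
Longest run: 'c' with length 3

3


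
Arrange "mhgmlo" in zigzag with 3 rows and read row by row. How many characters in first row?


Zigzag "mhgmlo" into 3 rows:
Placing characters:
  'm' => row 0
  'h' => row 1
  'g' => row 2
  'm' => row 1
  'l' => row 0
  'o' => row 1
Rows:
  Row 0: "ml"
  Row 1: "hmo"
  Row 2: "g"
First row length: 2

2


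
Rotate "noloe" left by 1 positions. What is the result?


Input: "noloe", rotate left by 1
First 1 characters: "n"
Remaining characters: "oloe"
Concatenate remaining + first: "oloe" + "n" = "oloen"

oloen


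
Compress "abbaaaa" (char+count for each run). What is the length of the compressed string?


Input: abbaaaa
Runs:
  'a' x 1 => "a1"
  'b' x 2 => "b2"
  'a' x 4 => "a4"
Compressed: "a1b2a4"
Compressed length: 6

6


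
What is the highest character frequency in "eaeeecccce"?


Input: eaeeecccce
Character counts:
  'a': 1
  'c': 4
  'e': 5
Maximum frequency: 5

5


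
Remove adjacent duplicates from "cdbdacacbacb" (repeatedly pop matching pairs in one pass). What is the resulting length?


Input: cdbdacacbacb
Stack-based adjacent duplicate removal:
  Read 'c': push. Stack: c
  Read 'd': push. Stack: cd
  Read 'b': push. Stack: cdb
  Read 'd': push. Stack: cdbd
  Read 'a': push. Stack: cdbda
  Read 'c': push. Stack: cdbdac
  Read 'a': push. Stack: cdbdaca
  Read 'c': push. Stack: cdbdacac
  Read 'b': push. Stack: cdbdacacb
  Read 'a': push. Stack: cdbdacacba
  Read 'c': push. Stack: cdbdacacbac
  Read 'b': push. Stack: cdbdacacbacb
Final stack: "cdbdacacbacb" (length 12)

12


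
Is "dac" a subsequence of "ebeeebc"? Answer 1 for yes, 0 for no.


Check if "dac" is a subsequence of "ebeeebc"
Greedy scan:
  Position 0 ('e'): no match needed
  Position 1 ('b'): no match needed
  Position 2 ('e'): no match needed
  Position 3 ('e'): no match needed
  Position 4 ('e'): no match needed
  Position 5 ('b'): no match needed
  Position 6 ('c'): no match needed
Only matched 0/3 characters => not a subsequence

0


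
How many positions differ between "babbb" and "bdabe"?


Comparing "babbb" and "bdabe" position by position:
  Position 0: 'b' vs 'b' => same
  Position 1: 'a' vs 'd' => DIFFER
  Position 2: 'b' vs 'a' => DIFFER
  Position 3: 'b' vs 'b' => same
  Position 4: 'b' vs 'e' => DIFFER
Positions that differ: 3

3


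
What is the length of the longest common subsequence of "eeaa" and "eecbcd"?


LCS of "eeaa" and "eecbcd"
DP table:
           e    e    c    b    c    d
      0    0    0    0    0    0    0
  e   0    1    1    1    1    1    1
  e   0    1    2    2    2    2    2
  a   0    1    2    2    2    2    2
  a   0    1    2    2    2    2    2
LCS length = dp[4][6] = 2

2


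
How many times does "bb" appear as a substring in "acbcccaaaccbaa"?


Searching for "bb" in "acbcccaaaccbaa"
Scanning each position:
  Position 0: "ac" => no
  Position 1: "cb" => no
  Position 2: "bc" => no
  Position 3: "cc" => no
  Position 4: "cc" => no
  Position 5: "ca" => no
  Position 6: "aa" => no
  Position 7: "aa" => no
  Position 8: "ac" => no
  Position 9: "cc" => no
  Position 10: "cb" => no
  Position 11: "ba" => no
  Position 12: "aa" => no
Total occurrences: 0

0


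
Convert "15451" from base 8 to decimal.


Input: "15451" in base 8
Positional expansion:
  Digit '1' (value 1) x 8^4 = 4096
  Digit '5' (value 5) x 8^3 = 2560
  Digit '4' (value 4) x 8^2 = 256
  Digit '5' (value 5) x 8^1 = 40
  Digit '1' (value 1) x 8^0 = 1
Sum = 6953

6953


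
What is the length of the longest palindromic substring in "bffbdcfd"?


Input: "bffbdcfd"
Checking substrings for palindromes:
  [0:4] "bffb" (len 4) => palindrome
  [1:3] "ff" (len 2) => palindrome
Longest palindromic substring: "bffb" with length 4

4


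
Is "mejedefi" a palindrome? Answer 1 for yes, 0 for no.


Input: mejedefi
Reversed: ifedejem
  Compare pos 0 ('m') with pos 7 ('i'): MISMATCH
  Compare pos 1 ('e') with pos 6 ('f'): MISMATCH
  Compare pos 2 ('j') with pos 5 ('e'): MISMATCH
  Compare pos 3 ('e') with pos 4 ('d'): MISMATCH
Result: not a palindrome

0


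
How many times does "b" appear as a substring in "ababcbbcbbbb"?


Searching for "b" in "ababcbbcbbbb"
Scanning each position:
  Position 0: "a" => no
  Position 1: "b" => MATCH
  Position 2: "a" => no
  Position 3: "b" => MATCH
  Position 4: "c" => no
  Position 5: "b" => MATCH
  Position 6: "b" => MATCH
  Position 7: "c" => no
  Position 8: "b" => MATCH
  Position 9: "b" => MATCH
  Position 10: "b" => MATCH
  Position 11: "b" => MATCH
Total occurrences: 8

8


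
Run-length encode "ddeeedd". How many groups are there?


Input: ddeeedd
Scanning for consecutive runs:
  Group 1: 'd' x 2 (positions 0-1)
  Group 2: 'e' x 3 (positions 2-4)
  Group 3: 'd' x 2 (positions 5-6)
Total groups: 3

3


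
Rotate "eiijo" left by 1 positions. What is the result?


Input: "eiijo", rotate left by 1
First 1 characters: "e"
Remaining characters: "iijo"
Concatenate remaining + first: "iijo" + "e" = "iijoe"

iijoe


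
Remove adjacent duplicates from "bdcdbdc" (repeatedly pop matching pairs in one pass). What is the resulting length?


Input: bdcdbdc
Stack-based adjacent duplicate removal:
  Read 'b': push. Stack: b
  Read 'd': push. Stack: bd
  Read 'c': push. Stack: bdc
  Read 'd': push. Stack: bdcd
  Read 'b': push. Stack: bdcdb
  Read 'd': push. Stack: bdcdbd
  Read 'c': push. Stack: bdcdbdc
Final stack: "bdcdbdc" (length 7)

7


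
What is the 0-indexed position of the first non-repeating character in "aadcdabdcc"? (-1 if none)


Input: aadcdabdcc
Character frequencies:
  'a': 3
  'b': 1
  'c': 3
  'd': 3
Scanning left to right for freq == 1:
  Position 0 ('a'): freq=3, skip
  Position 1 ('a'): freq=3, skip
  Position 2 ('d'): freq=3, skip
  Position 3 ('c'): freq=3, skip
  Position 4 ('d'): freq=3, skip
  Position 5 ('a'): freq=3, skip
  Position 6 ('b'): unique! => answer = 6

6


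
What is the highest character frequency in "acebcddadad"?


Input: acebcddadad
Character counts:
  'a': 3
  'b': 1
  'c': 2
  'd': 4
  'e': 1
Maximum frequency: 4

4


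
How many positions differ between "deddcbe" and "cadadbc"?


Comparing "deddcbe" and "cadadbc" position by position:
  Position 0: 'd' vs 'c' => DIFFER
  Position 1: 'e' vs 'a' => DIFFER
  Position 2: 'd' vs 'd' => same
  Position 3: 'd' vs 'a' => DIFFER
  Position 4: 'c' vs 'd' => DIFFER
  Position 5: 'b' vs 'b' => same
  Position 6: 'e' vs 'c' => DIFFER
Positions that differ: 5

5


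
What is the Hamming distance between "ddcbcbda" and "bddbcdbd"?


Comparing "ddcbcbda" and "bddbcdbd" position by position:
  Position 0: 'd' vs 'b' => differ
  Position 1: 'd' vs 'd' => same
  Position 2: 'c' vs 'd' => differ
  Position 3: 'b' vs 'b' => same
  Position 4: 'c' vs 'c' => same
  Position 5: 'b' vs 'd' => differ
  Position 6: 'd' vs 'b' => differ
  Position 7: 'a' vs 'd' => differ
Total differences (Hamming distance): 5

5


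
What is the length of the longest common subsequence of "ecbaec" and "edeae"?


LCS of "ecbaec" and "edeae"
DP table:
           e    d    e    a    e
      0    0    0    0    0    0
  e   0    1    1    1    1    1
  c   0    1    1    1    1    1
  b   0    1    1    1    1    1
  a   0    1    1    1    2    2
  e   0    1    1    2    2    3
  c   0    1    1    2    2    3
LCS length = dp[6][5] = 3

3


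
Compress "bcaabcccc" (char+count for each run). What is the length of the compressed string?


Input: bcaabcccc
Runs:
  'b' x 1 => "b1"
  'c' x 1 => "c1"
  'a' x 2 => "a2"
  'b' x 1 => "b1"
  'c' x 4 => "c4"
Compressed: "b1c1a2b1c4"
Compressed length: 10

10


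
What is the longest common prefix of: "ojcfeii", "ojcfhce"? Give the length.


Words: ojcfeii, ojcfhce
  Position 0: all 'o' => match
  Position 1: all 'j' => match
  Position 2: all 'c' => match
  Position 3: all 'f' => match
  Position 4: ('e', 'h') => mismatch, stop
LCP = "ojcf" (length 4)

4


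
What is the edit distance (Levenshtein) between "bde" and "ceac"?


Computing edit distance: "bde" -> "ceac"
DP table:
           c    e    a    c
      0    1    2    3    4
  b   1    1    2    3    4
  d   2    2    2    3    4
  e   3    3    2    3    4
Edit distance = dp[3][4] = 4

4


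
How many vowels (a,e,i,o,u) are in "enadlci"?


Input: enadlci
Checking each character:
  'e' at position 0: vowel (running total: 1)
  'n' at position 1: consonant
  'a' at position 2: vowel (running total: 2)
  'd' at position 3: consonant
  'l' at position 4: consonant
  'c' at position 5: consonant
  'i' at position 6: vowel (running total: 3)
Total vowels: 3

3


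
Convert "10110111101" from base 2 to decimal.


Input: "10110111101" in base 2
Positional expansion:
  Digit '1' (value 1) x 2^10 = 1024
  Digit '0' (value 0) x 2^9 = 0
  Digit '1' (value 1) x 2^8 = 256
  Digit '1' (value 1) x 2^7 = 128
  Digit '0' (value 0) x 2^6 = 0
  Digit '1' (value 1) x 2^5 = 32
  Digit '1' (value 1) x 2^4 = 16
  Digit '1' (value 1) x 2^3 = 8
  Digit '1' (value 1) x 2^2 = 4
  Digit '0' (value 0) x 2^1 = 0
  Digit '1' (value 1) x 2^0 = 1
Sum = 1469

1469


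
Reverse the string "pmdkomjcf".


Input: pmdkomjcf
Reading characters right to left:
  Position 8: 'f'
  Position 7: 'c'
  Position 6: 'j'
  Position 5: 'm'
  Position 4: 'o'
  Position 3: 'k'
  Position 2: 'd'
  Position 1: 'm'
  Position 0: 'p'
Reversed: fcjmokdmp

fcjmokdmp


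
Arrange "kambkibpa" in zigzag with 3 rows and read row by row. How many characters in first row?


Zigzag "kambkibpa" into 3 rows:
Placing characters:
  'k' => row 0
  'a' => row 1
  'm' => row 2
  'b' => row 1
  'k' => row 0
  'i' => row 1
  'b' => row 2
  'p' => row 1
  'a' => row 0
Rows:
  Row 0: "kka"
  Row 1: "abip"
  Row 2: "mb"
First row length: 3

3


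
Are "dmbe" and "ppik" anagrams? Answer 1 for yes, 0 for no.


Strings: "dmbe", "ppik"
Sorted first:  bdem
Sorted second: ikpp
Differ at position 0: 'b' vs 'i' => not anagrams

0


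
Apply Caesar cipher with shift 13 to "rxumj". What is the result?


Caesar cipher: shift "rxumj" by 13
  'r' (pos 17) + 13 = pos 4 = 'e'
  'x' (pos 23) + 13 = pos 10 = 'k'
  'u' (pos 20) + 13 = pos 7 = 'h'
  'm' (pos 12) + 13 = pos 25 = 'z'
  'j' (pos 9) + 13 = pos 22 = 'w'
Result: ekhzw

ekhzw


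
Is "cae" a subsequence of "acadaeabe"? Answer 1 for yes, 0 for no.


Check if "cae" is a subsequence of "acadaeabe"
Greedy scan:
  Position 0 ('a'): no match needed
  Position 1 ('c'): matches sub[0] = 'c'
  Position 2 ('a'): matches sub[1] = 'a'
  Position 3 ('d'): no match needed
  Position 4 ('a'): no match needed
  Position 5 ('e'): matches sub[2] = 'e'
  Position 6 ('a'): no match needed
  Position 7 ('b'): no match needed
  Position 8 ('e'): no match needed
All 3 characters matched => is a subsequence

1


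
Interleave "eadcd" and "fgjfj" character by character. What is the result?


Interleaving "eadcd" and "fgjfj":
  Position 0: 'e' from first, 'f' from second => "ef"
  Position 1: 'a' from first, 'g' from second => "ag"
  Position 2: 'd' from first, 'j' from second => "dj"
  Position 3: 'c' from first, 'f' from second => "cf"
  Position 4: 'd' from first, 'j' from second => "dj"
Result: efagdjcfdj

efagdjcfdj


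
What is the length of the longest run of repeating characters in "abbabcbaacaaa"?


Input: "abbabcbaacaaa"
Scanning for longest run:
  Position 1 ('b'): new char, reset run to 1
  Position 2 ('b'): continues run of 'b', length=2
  Position 3 ('a'): new char, reset run to 1
  Position 4 ('b'): new char, reset run to 1
  Position 5 ('c'): new char, reset run to 1
  Position 6 ('b'): new char, reset run to 1
  Position 7 ('a'): new char, reset run to 1
  Position 8 ('a'): continues run of 'a', length=2
  Position 9 ('c'): new char, reset run to 1
  Position 10 ('a'): new char, reset run to 1
  Position 11 ('a'): continues run of 'a', length=2
  Position 12 ('a'): continues run of 'a', length=3
Longest run: 'a' with length 3

3


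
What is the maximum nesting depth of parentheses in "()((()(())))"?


Input: "()((()(())))"
Tracking depth:
  Position 0 '(': depth becomes 1
  Position 1 ')': depth becomes 0
  Position 2 '(': depth becomes 1
  Position 3 '(': depth becomes 2
  Position 4 '(': depth becomes 3
  Position 5 ')': depth becomes 2
  Position 6 '(': depth becomes 3
  Position 7 '(': depth becomes 4
  Position 8 ')': depth becomes 3
  Position 9 ')': depth becomes 2
  Position 10 ')': depth becomes 1
  Position 11 ')': depth becomes 0
Maximum depth reached: 4

4


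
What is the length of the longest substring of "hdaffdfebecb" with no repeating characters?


Input: "hdaffdfebecb"
Sliding window (track last position of each char):
  Position 0 ('h'): window [0,0] length 1 -- new best
  Position 1 ('d'): window [0,1] length 2 -- new best
  Position 2 ('a'): window [0,2] length 3 -- new best
  Position 3 ('f'): window [0,3] length 4 -- new best
  Position 4 ('f'): repeat (last at 3), move window start to 4
  Position 4 ('f'): window [4,4] length 1
  Position 5 ('d'): window [4,5] length 2
  Position 6 ('f'): repeat (last at 4), move window start to 5
  Position 6 ('f'): window [5,6] length 2
  Position 7 ('e'): window [5,7] length 3
  Position 8 ('b'): window [5,8] length 4
  Position 9 ('e'): repeat (last at 7), move window start to 8
  Position 9 ('e'): window [8,9] length 2
  Position 10 ('c'): window [8,10] length 3
  Position 11 ('b'): repeat (last at 8), move window start to 9
  Position 11 ('b'): window [9,11] length 3
Longest substring with no repeats: "hdaf" with length 4

4


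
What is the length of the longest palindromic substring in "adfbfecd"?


Input: "adfbfecd"
Checking substrings for palindromes:
  [2:5] "fbf" (len 3) => palindrome
Longest palindromic substring: "fbf" with length 3

3


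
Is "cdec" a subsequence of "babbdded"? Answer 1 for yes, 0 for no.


Check if "cdec" is a subsequence of "babbdded"
Greedy scan:
  Position 0 ('b'): no match needed
  Position 1 ('a'): no match needed
  Position 2 ('b'): no match needed
  Position 3 ('b'): no match needed
  Position 4 ('d'): no match needed
  Position 5 ('d'): no match needed
  Position 6 ('e'): no match needed
  Position 7 ('d'): no match needed
Only matched 0/4 characters => not a subsequence

0


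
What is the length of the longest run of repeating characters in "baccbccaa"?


Input: "baccbccaa"
Scanning for longest run:
  Position 1 ('a'): new char, reset run to 1
  Position 2 ('c'): new char, reset run to 1
  Position 3 ('c'): continues run of 'c', length=2
  Position 4 ('b'): new char, reset run to 1
  Position 5 ('c'): new char, reset run to 1
  Position 6 ('c'): continues run of 'c', length=2
  Position 7 ('a'): new char, reset run to 1
  Position 8 ('a'): continues run of 'a', length=2
Longest run: 'c' with length 2

2


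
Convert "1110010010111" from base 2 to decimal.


Input: "1110010010111" in base 2
Positional expansion:
  Digit '1' (value 1) x 2^12 = 4096
  Digit '1' (value 1) x 2^11 = 2048
  Digit '1' (value 1) x 2^10 = 1024
  Digit '0' (value 0) x 2^9 = 0
  Digit '0' (value 0) x 2^8 = 0
  Digit '1' (value 1) x 2^7 = 128
  Digit '0' (value 0) x 2^6 = 0
  Digit '0' (value 0) x 2^5 = 0
  Digit '1' (value 1) x 2^4 = 16
  Digit '0' (value 0) x 2^3 = 0
  Digit '1' (value 1) x 2^2 = 4
  Digit '1' (value 1) x 2^1 = 2
  Digit '1' (value 1) x 2^0 = 1
Sum = 7319

7319


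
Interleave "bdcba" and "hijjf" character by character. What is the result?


Interleaving "bdcba" and "hijjf":
  Position 0: 'b' from first, 'h' from second => "bh"
  Position 1: 'd' from first, 'i' from second => "di"
  Position 2: 'c' from first, 'j' from second => "cj"
  Position 3: 'b' from first, 'j' from second => "bj"
  Position 4: 'a' from first, 'f' from second => "af"
Result: bhdicjbjaf

bhdicjbjaf


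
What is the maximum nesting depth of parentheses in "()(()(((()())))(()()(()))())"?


Input: "()(()(((()())))(()()(()))())"
Tracking depth:
  Position 0 '(': depth becomes 1
  Position 1 ')': depth becomes 0
  Position 2 '(': depth becomes 1
  Position 3 '(': depth becomes 2
  Position 4 ')': depth becomes 1
  Position 5 '(': depth becomes 2
  Position 6 '(': depth becomes 3
  Position 7 '(': depth becomes 4
  Position 8 '(': depth becomes 5
  Position 9 ')': depth becomes 4
  Position 10 '(': depth becomes 5
  Position 11 ')': depth becomes 4
  Position 12 ')': depth becomes 3
  Position 13 ')': depth becomes 2
  Position 14 ')': depth becomes 1
  Position 15 '(': depth becomes 2
  Position 16 '(': depth becomes 3
  Position 17 ')': depth becomes 2
  Position 18 '(': depth becomes 3
  Position 19 ')': depth becomes 2
  Position 20 '(': depth becomes 3
  Position 21 '(': depth becomes 4
  Position 22 ')': depth becomes 3
  Position 23 ')': depth becomes 2
  Position 24 ')': depth becomes 1
  Position 25 '(': depth becomes 2
  Position 26 ')': depth becomes 1
  Position 27 ')': depth becomes 0
Maximum depth reached: 5

5


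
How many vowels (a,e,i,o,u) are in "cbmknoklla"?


Input: cbmknoklla
Checking each character:
  'c' at position 0: consonant
  'b' at position 1: consonant
  'm' at position 2: consonant
  'k' at position 3: consonant
  'n' at position 4: consonant
  'o' at position 5: vowel (running total: 1)
  'k' at position 6: consonant
  'l' at position 7: consonant
  'l' at position 8: consonant
  'a' at position 9: vowel (running total: 2)
Total vowels: 2

2


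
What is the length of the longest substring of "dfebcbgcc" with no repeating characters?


Input: "dfebcbgcc"
Sliding window (track last position of each char):
  Position 0 ('d'): window [0,0] length 1 -- new best
  Position 1 ('f'): window [0,1] length 2 -- new best
  Position 2 ('e'): window [0,2] length 3 -- new best
  Position 3 ('b'): window [0,3] length 4 -- new best
  Position 4 ('c'): window [0,4] length 5 -- new best
  Position 5 ('b'): repeat (last at 3), move window start to 4
  Position 5 ('b'): window [4,5] length 2
  Position 6 ('g'): window [4,6] length 3
  Position 7 ('c'): repeat (last at 4), move window start to 5
  Position 7 ('c'): window [5,7] length 3
  Position 8 ('c'): repeat (last at 7), move window start to 8
  Position 8 ('c'): window [8,8] length 1
Longest substring with no repeats: "dfebc" with length 5

5


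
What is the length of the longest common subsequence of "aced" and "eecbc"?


LCS of "aced" and "eecbc"
DP table:
           e    e    c    b    c
      0    0    0    0    0    0
  a   0    0    0    0    0    0
  c   0    0    0    1    1    1
  e   0    1    1    1    1    1
  d   0    1    1    1    1    1
LCS length = dp[4][5] = 1

1


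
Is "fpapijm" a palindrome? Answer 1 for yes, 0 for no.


Input: fpapijm
Reversed: mjipapf
  Compare pos 0 ('f') with pos 6 ('m'): MISMATCH
  Compare pos 1 ('p') with pos 5 ('j'): MISMATCH
  Compare pos 2 ('a') with pos 4 ('i'): MISMATCH
Result: not a palindrome

0


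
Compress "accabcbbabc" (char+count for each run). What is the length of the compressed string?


Input: accabcbbabc
Runs:
  'a' x 1 => "a1"
  'c' x 2 => "c2"
  'a' x 1 => "a1"
  'b' x 1 => "b1"
  'c' x 1 => "c1"
  'b' x 2 => "b2"
  'a' x 1 => "a1"
  'b' x 1 => "b1"
  'c' x 1 => "c1"
Compressed: "a1c2a1b1c1b2a1b1c1"
Compressed length: 18

18


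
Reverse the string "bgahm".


Input: bgahm
Reading characters right to left:
  Position 4: 'm'
  Position 3: 'h'
  Position 2: 'a'
  Position 1: 'g'
  Position 0: 'b'
Reversed: mhagb

mhagb


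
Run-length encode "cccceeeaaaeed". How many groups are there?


Input: cccceeeaaaeed
Scanning for consecutive runs:
  Group 1: 'c' x 4 (positions 0-3)
  Group 2: 'e' x 3 (positions 4-6)
  Group 3: 'a' x 3 (positions 7-9)
  Group 4: 'e' x 2 (positions 10-11)
  Group 5: 'd' x 1 (positions 12-12)
Total groups: 5

5


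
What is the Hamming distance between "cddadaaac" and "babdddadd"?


Comparing "cddadaaac" and "babdddadd" position by position:
  Position 0: 'c' vs 'b' => differ
  Position 1: 'd' vs 'a' => differ
  Position 2: 'd' vs 'b' => differ
  Position 3: 'a' vs 'd' => differ
  Position 4: 'd' vs 'd' => same
  Position 5: 'a' vs 'd' => differ
  Position 6: 'a' vs 'a' => same
  Position 7: 'a' vs 'd' => differ
  Position 8: 'c' vs 'd' => differ
Total differences (Hamming distance): 7

7


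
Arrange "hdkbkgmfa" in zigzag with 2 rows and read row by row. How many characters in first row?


Zigzag "hdkbkgmfa" into 2 rows:
Placing characters:
  'h' => row 0
  'd' => row 1
  'k' => row 0
  'b' => row 1
  'k' => row 0
  'g' => row 1
  'm' => row 0
  'f' => row 1
  'a' => row 0
Rows:
  Row 0: "hkkma"
  Row 1: "dbgf"
First row length: 5

5


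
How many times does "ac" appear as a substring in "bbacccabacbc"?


Searching for "ac" in "bbacccabacbc"
Scanning each position:
  Position 0: "bb" => no
  Position 1: "ba" => no
  Position 2: "ac" => MATCH
  Position 3: "cc" => no
  Position 4: "cc" => no
  Position 5: "ca" => no
  Position 6: "ab" => no
  Position 7: "ba" => no
  Position 8: "ac" => MATCH
  Position 9: "cb" => no
  Position 10: "bc" => no
Total occurrences: 2

2


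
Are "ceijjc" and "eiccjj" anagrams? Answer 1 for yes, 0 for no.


Strings: "ceijjc", "eiccjj"
Sorted first:  cceijj
Sorted second: cceijj
Sorted forms match => anagrams

1


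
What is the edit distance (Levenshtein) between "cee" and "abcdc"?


Computing edit distance: "cee" -> "abcdc"
DP table:
           a    b    c    d    c
      0    1    2    3    4    5
  c   1    1    2    2    3    4
  e   2    2    2    3    3    4
  e   3    3    3    3    4    4
Edit distance = dp[3][5] = 4

4


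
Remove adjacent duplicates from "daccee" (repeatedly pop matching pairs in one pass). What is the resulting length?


Input: daccee
Stack-based adjacent duplicate removal:
  Read 'd': push. Stack: d
  Read 'a': push. Stack: da
  Read 'c': push. Stack: dac
  Read 'c': matches stack top 'c' => pop. Stack: da
  Read 'e': push. Stack: dae
  Read 'e': matches stack top 'e' => pop. Stack: da
Final stack: "da" (length 2)

2


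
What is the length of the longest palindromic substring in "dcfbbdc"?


Input: "dcfbbdc"
Checking substrings for palindromes:
  [3:5] "bb" (len 2) => palindrome
Longest palindromic substring: "bb" with length 2

2


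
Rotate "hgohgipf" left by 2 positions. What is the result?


Input: "hgohgipf", rotate left by 2
First 2 characters: "hg"
Remaining characters: "ohgipf"
Concatenate remaining + first: "ohgipf" + "hg" = "ohgipfhg"

ohgipfhg


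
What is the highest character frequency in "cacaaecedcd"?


Input: cacaaecedcd
Character counts:
  'a': 3
  'c': 4
  'd': 2
  'e': 2
Maximum frequency: 4

4


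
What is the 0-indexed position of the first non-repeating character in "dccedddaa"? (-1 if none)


Input: dccedddaa
Character frequencies:
  'a': 2
  'c': 2
  'd': 4
  'e': 1
Scanning left to right for freq == 1:
  Position 0 ('d'): freq=4, skip
  Position 1 ('c'): freq=2, skip
  Position 2 ('c'): freq=2, skip
  Position 3 ('e'): unique! => answer = 3

3


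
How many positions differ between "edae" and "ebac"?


Comparing "edae" and "ebac" position by position:
  Position 0: 'e' vs 'e' => same
  Position 1: 'd' vs 'b' => DIFFER
  Position 2: 'a' vs 'a' => same
  Position 3: 'e' vs 'c' => DIFFER
Positions that differ: 2

2


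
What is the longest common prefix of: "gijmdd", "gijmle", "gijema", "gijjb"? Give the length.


Words: gijmdd, gijmle, gijema, gijjb
  Position 0: all 'g' => match
  Position 1: all 'i' => match
  Position 2: all 'j' => match
  Position 3: ('m', 'm', 'e', 'j') => mismatch, stop
LCP = "gij" (length 3)

3


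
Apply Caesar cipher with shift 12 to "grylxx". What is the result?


Caesar cipher: shift "grylxx" by 12
  'g' (pos 6) + 12 = pos 18 = 's'
  'r' (pos 17) + 12 = pos 3 = 'd'
  'y' (pos 24) + 12 = pos 10 = 'k'
  'l' (pos 11) + 12 = pos 23 = 'x'
  'x' (pos 23) + 12 = pos 9 = 'j'
  'x' (pos 23) + 12 = pos 9 = 'j'
Result: sdkxjj

sdkxjj


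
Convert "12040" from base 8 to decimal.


Input: "12040" in base 8
Positional expansion:
  Digit '1' (value 1) x 8^4 = 4096
  Digit '2' (value 2) x 8^3 = 1024
  Digit '0' (value 0) x 8^2 = 0
  Digit '4' (value 4) x 8^1 = 32
  Digit '0' (value 0) x 8^0 = 0
Sum = 5152

5152


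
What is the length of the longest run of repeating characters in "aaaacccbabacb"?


Input: "aaaacccbabacb"
Scanning for longest run:
  Position 1 ('a'): continues run of 'a', length=2
  Position 2 ('a'): continues run of 'a', length=3
  Position 3 ('a'): continues run of 'a', length=4
  Position 4 ('c'): new char, reset run to 1
  Position 5 ('c'): continues run of 'c', length=2
  Position 6 ('c'): continues run of 'c', length=3
  Position 7 ('b'): new char, reset run to 1
  Position 8 ('a'): new char, reset run to 1
  Position 9 ('b'): new char, reset run to 1
  Position 10 ('a'): new char, reset run to 1
  Position 11 ('c'): new char, reset run to 1
  Position 12 ('b'): new char, reset run to 1
Longest run: 'a' with length 4

4


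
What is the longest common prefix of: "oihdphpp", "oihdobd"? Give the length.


Words: oihdphpp, oihdobd
  Position 0: all 'o' => match
  Position 1: all 'i' => match
  Position 2: all 'h' => match
  Position 3: all 'd' => match
  Position 4: ('p', 'o') => mismatch, stop
LCP = "oihd" (length 4)

4


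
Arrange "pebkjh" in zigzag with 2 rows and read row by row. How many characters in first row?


Zigzag "pebkjh" into 2 rows:
Placing characters:
  'p' => row 0
  'e' => row 1
  'b' => row 0
  'k' => row 1
  'j' => row 0
  'h' => row 1
Rows:
  Row 0: "pbj"
  Row 1: "ekh"
First row length: 3

3


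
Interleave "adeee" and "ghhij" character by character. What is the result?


Interleaving "adeee" and "ghhij":
  Position 0: 'a' from first, 'g' from second => "ag"
  Position 1: 'd' from first, 'h' from second => "dh"
  Position 2: 'e' from first, 'h' from second => "eh"
  Position 3: 'e' from first, 'i' from second => "ei"
  Position 4: 'e' from first, 'j' from second => "ej"
Result: agdheheiej

agdheheiej


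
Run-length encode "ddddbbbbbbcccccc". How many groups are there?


Input: ddddbbbbbbcccccc
Scanning for consecutive runs:
  Group 1: 'd' x 4 (positions 0-3)
  Group 2: 'b' x 6 (positions 4-9)
  Group 3: 'c' x 6 (positions 10-15)
Total groups: 3

3


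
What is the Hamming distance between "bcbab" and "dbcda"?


Comparing "bcbab" and "dbcda" position by position:
  Position 0: 'b' vs 'd' => differ
  Position 1: 'c' vs 'b' => differ
  Position 2: 'b' vs 'c' => differ
  Position 3: 'a' vs 'd' => differ
  Position 4: 'b' vs 'a' => differ
Total differences (Hamming distance): 5

5


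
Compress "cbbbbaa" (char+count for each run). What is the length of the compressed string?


Input: cbbbbaa
Runs:
  'c' x 1 => "c1"
  'b' x 4 => "b4"
  'a' x 2 => "a2"
Compressed: "c1b4a2"
Compressed length: 6

6


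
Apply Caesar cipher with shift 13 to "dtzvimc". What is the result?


Caesar cipher: shift "dtzvimc" by 13
  'd' (pos 3) + 13 = pos 16 = 'q'
  't' (pos 19) + 13 = pos 6 = 'g'
  'z' (pos 25) + 13 = pos 12 = 'm'
  'v' (pos 21) + 13 = pos 8 = 'i'
  'i' (pos 8) + 13 = pos 21 = 'v'
  'm' (pos 12) + 13 = pos 25 = 'z'
  'c' (pos 2) + 13 = pos 15 = 'p'
Result: qgmivzp

qgmivzp


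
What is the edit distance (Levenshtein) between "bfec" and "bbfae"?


Computing edit distance: "bfec" -> "bbfae"
DP table:
           b    b    f    a    e
      0    1    2    3    4    5
  b   1    0    1    2    3    4
  f   2    1    1    1    2    3
  e   3    2    2    2    2    2
  c   4    3    3    3    3    3
Edit distance = dp[4][5] = 3

3


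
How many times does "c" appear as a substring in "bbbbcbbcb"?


Searching for "c" in "bbbbcbbcb"
Scanning each position:
  Position 0: "b" => no
  Position 1: "b" => no
  Position 2: "b" => no
  Position 3: "b" => no
  Position 4: "c" => MATCH
  Position 5: "b" => no
  Position 6: "b" => no
  Position 7: "c" => MATCH
  Position 8: "b" => no
Total occurrences: 2

2


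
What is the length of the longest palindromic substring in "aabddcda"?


Input: "aabddcda"
Checking substrings for palindromes:
  [4:7] "dcd" (len 3) => palindrome
  [0:2] "aa" (len 2) => palindrome
  [3:5] "dd" (len 2) => palindrome
Longest palindromic substring: "dcd" with length 3

3


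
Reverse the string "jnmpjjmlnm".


Input: jnmpjjmlnm
Reading characters right to left:
  Position 9: 'm'
  Position 8: 'n'
  Position 7: 'l'
  Position 6: 'm'
  Position 5: 'j'
  Position 4: 'j'
  Position 3: 'p'
  Position 2: 'm'
  Position 1: 'n'
  Position 0: 'j'
Reversed: mnlmjjpmnj

mnlmjjpmnj


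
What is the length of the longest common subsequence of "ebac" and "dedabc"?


LCS of "ebac" and "dedabc"
DP table:
           d    e    d    a    b    c
      0    0    0    0    0    0    0
  e   0    0    1    1    1    1    1
  b   0    0    1    1    1    2    2
  a   0    0    1    1    2    2    2
  c   0    0    1    1    2    2    3
LCS length = dp[4][6] = 3

3


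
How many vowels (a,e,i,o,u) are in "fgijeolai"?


Input: fgijeolai
Checking each character:
  'f' at position 0: consonant
  'g' at position 1: consonant
  'i' at position 2: vowel (running total: 1)
  'j' at position 3: consonant
  'e' at position 4: vowel (running total: 2)
  'o' at position 5: vowel (running total: 3)
  'l' at position 6: consonant
  'a' at position 7: vowel (running total: 4)
  'i' at position 8: vowel (running total: 5)
Total vowels: 5

5


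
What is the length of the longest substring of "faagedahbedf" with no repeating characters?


Input: "faagedahbedf"
Sliding window (track last position of each char):
  Position 0 ('f'): window [0,0] length 1 -- new best
  Position 1 ('a'): window [0,1] length 2 -- new best
  Position 2 ('a'): repeat (last at 1), move window start to 2
  Position 2 ('a'): window [2,2] length 1
  Position 3 ('g'): window [2,3] length 2
  Position 4 ('e'): window [2,4] length 3 -- new best
  Position 5 ('d'): window [2,5] length 4 -- new best
  Position 6 ('a'): repeat (last at 2), move window start to 3
  Position 6 ('a'): window [3,6] length 4
  Position 7 ('h'): window [3,7] length 5 -- new best
  Position 8 ('b'): window [3,8] length 6 -- new best
  Position 9 ('e'): repeat (last at 4), move window start to 5
  Position 9 ('e'): window [5,9] length 5
  Position 10 ('d'): repeat (last at 5), move window start to 6
  Position 10 ('d'): window [6,10] length 5
  Position 11 ('f'): window [6,11] length 6
Longest substring with no repeats: "gedahb" with length 6

6


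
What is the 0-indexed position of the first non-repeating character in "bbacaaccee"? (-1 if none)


Input: bbacaaccee
Character frequencies:
  'a': 3
  'b': 2
  'c': 3
  'e': 2
Scanning left to right for freq == 1:
  Position 0 ('b'): freq=2, skip
  Position 1 ('b'): freq=2, skip
  Position 2 ('a'): freq=3, skip
  Position 3 ('c'): freq=3, skip
  Position 4 ('a'): freq=3, skip
  Position 5 ('a'): freq=3, skip
  Position 6 ('c'): freq=3, skip
  Position 7 ('c'): freq=3, skip
  Position 8 ('e'): freq=2, skip
  Position 9 ('e'): freq=2, skip
  No unique character found => answer = -1

-1


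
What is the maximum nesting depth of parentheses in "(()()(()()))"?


Input: "(()()(()()))"
Tracking depth:
  Position 0 '(': depth becomes 1
  Position 1 '(': depth becomes 2
  Position 2 ')': depth becomes 1
  Position 3 '(': depth becomes 2
  Position 4 ')': depth becomes 1
  Position 5 '(': depth becomes 2
  Position 6 '(': depth becomes 3
  Position 7 ')': depth becomes 2
  Position 8 '(': depth becomes 3
  Position 9 ')': depth becomes 2
  Position 10 ')': depth becomes 1
  Position 11 ')': depth becomes 0
Maximum depth reached: 3

3


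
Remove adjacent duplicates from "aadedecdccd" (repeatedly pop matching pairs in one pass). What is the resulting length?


Input: aadedecdccd
Stack-based adjacent duplicate removal:
  Read 'a': push. Stack: a
  Read 'a': matches stack top 'a' => pop. Stack: (empty)
  Read 'd': push. Stack: d
  Read 'e': push. Stack: de
  Read 'd': push. Stack: ded
  Read 'e': push. Stack: dede
  Read 'c': push. Stack: dedec
  Read 'd': push. Stack: dedecd
  Read 'c': push. Stack: dedecdc
  Read 'c': matches stack top 'c' => pop. Stack: dedecd
  Read 'd': matches stack top 'd' => pop. Stack: dedec
Final stack: "dedec" (length 5)

5


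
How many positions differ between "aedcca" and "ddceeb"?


Comparing "aedcca" and "ddceeb" position by position:
  Position 0: 'a' vs 'd' => DIFFER
  Position 1: 'e' vs 'd' => DIFFER
  Position 2: 'd' vs 'c' => DIFFER
  Position 3: 'c' vs 'e' => DIFFER
  Position 4: 'c' vs 'e' => DIFFER
  Position 5: 'a' vs 'b' => DIFFER
Positions that differ: 6

6


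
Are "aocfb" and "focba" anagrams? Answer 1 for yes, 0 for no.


Strings: "aocfb", "focba"
Sorted first:  abcfo
Sorted second: abcfo
Sorted forms match => anagrams

1


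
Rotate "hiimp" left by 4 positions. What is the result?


Input: "hiimp", rotate left by 4
First 4 characters: "hiim"
Remaining characters: "p"
Concatenate remaining + first: "p" + "hiim" = "phiim"

phiim


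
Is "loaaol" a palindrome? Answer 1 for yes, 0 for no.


Input: loaaol
Reversed: loaaol
  Compare pos 0 ('l') with pos 5 ('l'): match
  Compare pos 1 ('o') with pos 4 ('o'): match
  Compare pos 2 ('a') with pos 3 ('a'): match
Result: palindrome

1


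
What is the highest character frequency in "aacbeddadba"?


Input: aacbeddadba
Character counts:
  'a': 4
  'b': 2
  'c': 1
  'd': 3
  'e': 1
Maximum frequency: 4

4


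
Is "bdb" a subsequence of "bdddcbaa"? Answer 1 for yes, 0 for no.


Check if "bdb" is a subsequence of "bdddcbaa"
Greedy scan:
  Position 0 ('b'): matches sub[0] = 'b'
  Position 1 ('d'): matches sub[1] = 'd'
  Position 2 ('d'): no match needed
  Position 3 ('d'): no match needed
  Position 4 ('c'): no match needed
  Position 5 ('b'): matches sub[2] = 'b'
  Position 6 ('a'): no match needed
  Position 7 ('a'): no match needed
All 3 characters matched => is a subsequence

1


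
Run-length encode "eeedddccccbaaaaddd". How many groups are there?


Input: eeedddccccbaaaaddd
Scanning for consecutive runs:
  Group 1: 'e' x 3 (positions 0-2)
  Group 2: 'd' x 3 (positions 3-5)
  Group 3: 'c' x 4 (positions 6-9)
  Group 4: 'b' x 1 (positions 10-10)
  Group 5: 'a' x 4 (positions 11-14)
  Group 6: 'd' x 3 (positions 15-17)
Total groups: 6

6


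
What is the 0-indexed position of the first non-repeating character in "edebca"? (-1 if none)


Input: edebca
Character frequencies:
  'a': 1
  'b': 1
  'c': 1
  'd': 1
  'e': 2
Scanning left to right for freq == 1:
  Position 0 ('e'): freq=2, skip
  Position 1 ('d'): unique! => answer = 1

1


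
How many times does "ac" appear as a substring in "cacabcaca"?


Searching for "ac" in "cacabcaca"
Scanning each position:
  Position 0: "ca" => no
  Position 1: "ac" => MATCH
  Position 2: "ca" => no
  Position 3: "ab" => no
  Position 4: "bc" => no
  Position 5: "ca" => no
  Position 6: "ac" => MATCH
  Position 7: "ca" => no
Total occurrences: 2

2


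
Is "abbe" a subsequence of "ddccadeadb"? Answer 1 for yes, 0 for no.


Check if "abbe" is a subsequence of "ddccadeadb"
Greedy scan:
  Position 0 ('d'): no match needed
  Position 1 ('d'): no match needed
  Position 2 ('c'): no match needed
  Position 3 ('c'): no match needed
  Position 4 ('a'): matches sub[0] = 'a'
  Position 5 ('d'): no match needed
  Position 6 ('e'): no match needed
  Position 7 ('a'): no match needed
  Position 8 ('d'): no match needed
  Position 9 ('b'): matches sub[1] = 'b'
Only matched 2/4 characters => not a subsequence

0


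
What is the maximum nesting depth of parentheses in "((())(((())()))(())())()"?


Input: "((())(((())()))(())())()"
Tracking depth:
  Position 0 '(': depth becomes 1
  Position 1 '(': depth becomes 2
  Position 2 '(': depth becomes 3
  Position 3 ')': depth becomes 2
  Position 4 ')': depth becomes 1
  Position 5 '(': depth becomes 2
  Position 6 '(': depth becomes 3
  Position 7 '(': depth becomes 4
  Position 8 '(': depth becomes 5
  Position 9 ')': depth becomes 4
  Position 10 ')': depth becomes 3
  Position 11 '(': depth becomes 4
  Position 12 ')': depth becomes 3
  Position 13 ')': depth becomes 2
  Position 14 ')': depth becomes 1
  Position 15 '(': depth becomes 2
  Position 16 '(': depth becomes 3
  Position 17 ')': depth becomes 2
  Position 18 ')': depth becomes 1
  Position 19 '(': depth becomes 2
  Position 20 ')': depth becomes 1
  Position 21 ')': depth becomes 0
  Position 22 '(': depth becomes 1
  Position 23 ')': depth becomes 0
Maximum depth reached: 5

5


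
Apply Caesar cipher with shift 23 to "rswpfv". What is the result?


Caesar cipher: shift "rswpfv" by 23
  'r' (pos 17) + 23 = pos 14 = 'o'
  's' (pos 18) + 23 = pos 15 = 'p'
  'w' (pos 22) + 23 = pos 19 = 't'
  'p' (pos 15) + 23 = pos 12 = 'm'
  'f' (pos 5) + 23 = pos 2 = 'c'
  'v' (pos 21) + 23 = pos 18 = 's'
Result: optmcs

optmcs


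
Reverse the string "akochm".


Input: akochm
Reading characters right to left:
  Position 5: 'm'
  Position 4: 'h'
  Position 3: 'c'
  Position 2: 'o'
  Position 1: 'k'
  Position 0: 'a'
Reversed: mhcoka

mhcoka


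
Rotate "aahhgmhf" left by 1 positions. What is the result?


Input: "aahhgmhf", rotate left by 1
First 1 characters: "a"
Remaining characters: "ahhgmhf"
Concatenate remaining + first: "ahhgmhf" + "a" = "ahhgmhfa"

ahhgmhfa


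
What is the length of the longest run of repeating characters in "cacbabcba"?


Input: "cacbabcba"
Scanning for longest run:
  Position 1 ('a'): new char, reset run to 1
  Position 2 ('c'): new char, reset run to 1
  Position 3 ('b'): new char, reset run to 1
  Position 4 ('a'): new char, reset run to 1
  Position 5 ('b'): new char, reset run to 1
  Position 6 ('c'): new char, reset run to 1
  Position 7 ('b'): new char, reset run to 1
  Position 8 ('a'): new char, reset run to 1
Longest run: 'c' with length 1

1
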